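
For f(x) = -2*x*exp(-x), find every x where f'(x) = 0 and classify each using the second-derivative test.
f'(x) = 2*(x - 1)*exp(-x)

Solve f'(x) = 0:
  f'(x) = (2*x - 2)·exp(-x) and exp(-x) > 0 for every x, so f'(x) = 0 ⇔ 2*x - 2 = 0.
  Factor: 2*x - 2 = 2*(x - 1) = 0.
  ⇒ x = 1

f''(x) = 2*(2 - x)*exp(-x)
Second-derivative test at each critical point:
  f''(1) = 0.7358 > 0 → local minimum

Critical points: x = 1 (local minimum)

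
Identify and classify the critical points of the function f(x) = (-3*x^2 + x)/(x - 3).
f'(x) = 3*(-x^2 + 6*x - 1)/(x^2 - 6*x + 9)

Solve f'(x) = 0:
  f'(x) = -3*(x^2 - 6*x + 1)/(x - 3)^2; the denominator is positive wherever f is defined, so f'(x) = 0 ⇔ -3*x^2 + 18*x - 3 = 0.
  Factor: -3*x^2 + 18*x - 3 = -3*(x^2 - 6*x + 1); x^2 - 6*x + 1 = 0 has no rational roots; quadratic formula: x = (6 ± √32)/2.
  ⇒ x = 3 - 2*sqrt(2) ≈ 0.1716, 2*sqrt(2) + 3 ≈ 5.8284

f''(x) = -48/(x^3 - 9*x^2 + 27*x - 27)
Second-derivative test at each critical point:
  f''(0.1716) = 2.1213 > 0 → local minimum
  f''(5.8284) = -2.1213 < 0 → local maximum

Critical points: x = 3 - 2*sqrt(2) ≈ 0.1716 (local minimum); x = 2*sqrt(2) + 3 ≈ 5.8284 (local maximum)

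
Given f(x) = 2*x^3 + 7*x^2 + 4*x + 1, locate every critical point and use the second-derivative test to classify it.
f'(x) = 6*x^2 + 14*x + 4

Solve f'(x) = 0:
  Factor: 6*x^2 + 14*x + 4 = 2*(x + 2)*(3*x + 1) = 0.
  ⇒ x = -2, -1/3

f''(x) = 12*x + 14
Second-derivative test at each critical point:
  f''(-2) = -10 < 0 → local maximum
  f''(-1/3) = 10 > 0 → local minimum

Critical points: x = -2 (local maximum); x = -1/3 (local minimum)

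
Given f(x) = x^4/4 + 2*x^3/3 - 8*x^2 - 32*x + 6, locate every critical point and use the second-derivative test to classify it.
f'(x) = x^3 + 2*x^2 - 16*x - 32

Solve f'(x) = 0:
  Factor: x^3 + 2*x^2 - 16*x - 32 = (x - 4)*(x + 2)*(x + 4) = 0.
  ⇒ x = -4, -2, 4

f''(x) = 3*x^2 + 4*x - 16
Second-derivative test at each critical point:
  f''(-4) = 16 > 0 → local minimum
  f''(-2) = -12 < 0 → local maximum
  f''(4) = 48 > 0 → local minimum

Critical points: x = -4 (local minimum); x = -2 (local maximum); x = 4 (local minimum)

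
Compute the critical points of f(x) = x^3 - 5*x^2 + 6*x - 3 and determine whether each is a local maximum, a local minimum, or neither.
f'(x) = 3*x^2 - 10*x + 6

Solve f'(x) = 0:
  3*x^2 - 10*x + 6 = 0 has no rational roots; quadratic formula: x = (10 ± √28)/6.
  ⇒ x = 5/3 - sqrt(7)/3 ≈ 0.7847, sqrt(7)/3 + 5/3 ≈ 2.5486

f''(x) = 6*x - 10
Second-derivative test at each critical point:
  f''(0.7847) = -5.2915 < 0 → local maximum
  f''(2.5486) = 5.2915 > 0 → local minimum

Critical points: x = 5/3 - sqrt(7)/3 ≈ 0.7847 (local maximum); x = sqrt(7)/3 + 5/3 ≈ 2.5486 (local minimum)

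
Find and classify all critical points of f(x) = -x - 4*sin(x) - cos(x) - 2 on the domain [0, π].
f'(x) = sin(x) - 4*cos(x) - 1

Solve f'(x) = 0 on [0, π]:
  f'(x) = 0 ⇔ sin(x) - 4*cos(x) = 1. Write the left side as R·cos(x + φ) with R = √((-4)² + (-1)²) = sqrt(17), cos φ = -4*sqrt(17)/17, sin φ = -sqrt(17)/17; then cos(x + φ) = sqrt(17)/17. Solve for x and keep the solutions lying in [0, π].
  ⇒ x = pi/2 ≈ 1.5708

f''(x) = 4*sin(x) + cos(x)
Second-derivative test at each critical point:
  f''(1.5708) = 4 > 0 → local minimum

Critical points: x = pi/2 ≈ 1.5708 (local minimum)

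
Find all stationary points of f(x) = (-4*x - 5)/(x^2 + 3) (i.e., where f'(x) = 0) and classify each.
f'(x) = 2*(2*x^2 + 5*x - 6)/(x^4 + 6*x^2 + 9)

Solve f'(x) = 0:
  f'(x) = 2*(2*x^2 + 5*x - 6)/(x^2 + 3)^2; the denominator is positive wherever f is defined, so f'(x) = 0 ⇔ 4*x^2 + 10*x - 12 = 0.
  Factor: 4*x^2 + 10*x - 12 = 2*(2*x^2 + 5*x - 6); 2*x^2 + 5*x - 6 = 0 has no rational roots; quadratic formula: x = (-5 ± √73)/4.
  ⇒ x = -sqrt(73)/4 - 5/4 ≈ -3.3860, -5/4 + sqrt(73)/4 ≈ 0.8860

f''(x) = 2*(-4*x^2*(4*x + 5) + (12*x + 5)*(x^2 + 3))/(x^2 + 3)^3
Second-derivative test at each critical point:
  f''(-3.3860) = -0.0817 < 0 → local maximum
  f''(0.8860) = 1.1928 > 0 → local minimum

Critical points: x = -sqrt(73)/4 - 5/4 ≈ -3.3860 (local maximum); x = -5/4 + sqrt(73)/4 ≈ 0.8860 (local minimum)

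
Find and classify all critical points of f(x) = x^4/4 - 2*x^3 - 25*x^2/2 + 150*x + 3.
f'(x) = x^3 - 6*x^2 - 25*x + 150

Solve f'(x) = 0:
  Factor: x^3 - 6*x^2 - 25*x + 150 = (x - 6)*(x - 5)*(x + 5) = 0.
  ⇒ x = -5, 5, 6

f''(x) = 3*x^2 - 12*x - 25
Second-derivative test at each critical point:
  f''(-5) = 110 > 0 → local minimum
  f''(5) = -10 < 0 → local maximum
  f''(6) = 11 > 0 → local minimum

Critical points: x = -5 (local minimum); x = 5 (local maximum); x = 6 (local minimum)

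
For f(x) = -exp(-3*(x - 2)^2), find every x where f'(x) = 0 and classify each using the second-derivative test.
f'(x) = 6*(x - 2)*exp(-3*(x - 2)^2)

Solve f'(x) = 0:
  f'(x) = (6*x - 12)·exp(-3*(x - 2)^2) and exp(-3*(x - 2)^2) > 0 for every x, so f'(x) = 0 ⇔ 6*x - 12 = 0.
  Factor: 6*x - 12 = 6*(x - 2) = 0.
  ⇒ x = 2

f''(x) = 6*(1 - 6*(x - 2)^2)*exp(-3*(x - 2)^2)
Second-derivative test at each critical point:
  f''(2) = 6 > 0 → local minimum

Critical points: x = 2 (local minimum)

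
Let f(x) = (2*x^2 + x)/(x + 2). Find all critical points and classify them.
f'(x) = 2*(x^2 + 4*x + 1)/(x^2 + 4*x + 4)

Solve f'(x) = 0:
  f'(x) = 2*(x^2 + 4*x + 1)/(x + 2)^2; the denominator is positive wherever f is defined, so f'(x) = 0 ⇔ 2*x^2 + 8*x + 2 = 0.
  Factor: 2*x^2 + 8*x + 2 = 2*(x^2 + 4*x + 1); x^2 + 4*x + 1 = 0 has no rational roots; quadratic formula: x = (-4 ± √12)/2.
  ⇒ x = -2 - sqrt(3) ≈ -3.7321, -2 + sqrt(3) ≈ -0.2679

f''(x) = 12/(x^3 + 6*x^2 + 12*x + 8)
Second-derivative test at each critical point:
  f''(-3.7321) = -2.3094 < 0 → local maximum
  f''(-0.2679) = 2.3094 > 0 → local minimum

Critical points: x = -2 - sqrt(3) ≈ -3.7321 (local maximum); x = -2 + sqrt(3) ≈ -0.2679 (local minimum)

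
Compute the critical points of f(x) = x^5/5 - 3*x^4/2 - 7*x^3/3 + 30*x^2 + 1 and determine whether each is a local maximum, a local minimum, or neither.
f'(x) = x*(x^3 - 6*x^2 - 7*x + 60)

Solve f'(x) = 0:
  Factor: x^4 - 6*x^3 - 7*x^2 + 60*x = x*(x - 5)*(x - 4)*(x + 3) = 0.
  ⇒ x = -3, 0, 4, 5

f''(x) = 4*x^3 - 18*x^2 - 14*x + 60
Second-derivative test at each critical point:
  f''(-3) = -168 < 0 → local maximum
  f''(0) = 60 > 0 → local minimum
  f''(4) = -28 < 0 → local maximum
  f''(5) = 40 > 0 → local minimum

Critical points: x = -3 (local maximum); x = 0 (local minimum); x = 4 (local maximum); x = 5 (local minimum)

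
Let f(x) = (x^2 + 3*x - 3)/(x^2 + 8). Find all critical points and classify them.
f'(x) = (-3*x^2 + 22*x + 24)/(x^4 + 16*x^2 + 64)

Solve f'(x) = 0:
  f'(x) = -(3*x^2 - 22*x - 24)/(x^2 + 8)^2; the denominator is positive wherever f is defined, so f'(x) = 0 ⇔ -3*x^2 + 22*x + 24 = 0.
  3*x^2 - 22*x - 24 = 0 has no rational roots; quadratic formula: x = (22 ± √772)/6.
  ⇒ x = 11/3 - sqrt(193)/3 ≈ -0.9641, 11/3 + sqrt(193)/3 ≈ 8.2975

f''(x) = 2*(3*x^3 - 33*x^2 - 72*x + 88)/(x^6 + 24*x^4 + 192*x^2 + 512)
Second-derivative test at each critical point:
  f''(-0.9641) = 0.3485 > 0 → local minimum
  f''(8.2975) = -0.0047 < 0 → local maximum

Critical points: x = 11/3 - sqrt(193)/3 ≈ -0.9641 (local minimum); x = 11/3 + sqrt(193)/3 ≈ 8.2975 (local maximum)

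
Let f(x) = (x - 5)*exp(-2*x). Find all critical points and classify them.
f'(x) = (11 - 2*x)*exp(-2*x)

Solve f'(x) = 0:
  f'(x) = (11 - 2*x)·exp(-2*x) and exp(-2*x) > 0 for every x, so f'(x) = 0 ⇔ 11 - 2*x = 0.
  11 - 2*x = 0.
  ⇒ x = 11/2

f''(x) = 4*(x - 6)*exp(-2*x)
Second-derivative test at each critical point:
  f''(11/2) = -3.340e-05 < 0 → local maximum

Critical points: x = 11/2 (local maximum)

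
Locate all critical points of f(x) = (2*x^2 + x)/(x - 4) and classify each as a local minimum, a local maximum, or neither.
f'(x) = 2*(x^2 - 8*x - 2)/(x^2 - 8*x + 16)

Solve f'(x) = 0:
  f'(x) = 2*(x^2 - 8*x - 2)/(x - 4)^2; the denominator is positive wherever f is defined, so f'(x) = 0 ⇔ 2*x^2 - 16*x - 4 = 0.
  Factor: 2*x^2 - 16*x - 4 = 2*(x^2 - 8*x - 2); x^2 - 8*x - 2 = 0 has no rational roots; quadratic formula: x = (8 ± √72)/2.
  ⇒ x = 4 - 3*sqrt(2) ≈ -0.2426, 4 + 3*sqrt(2) ≈ 8.2426

f''(x) = 72/(x^3 - 12*x^2 + 48*x - 64)
Second-derivative test at each critical point:
  f''(-0.2426) = -0.9428 < 0 → local maximum
  f''(8.2426) = 0.9428 > 0 → local minimum

Critical points: x = 4 - 3*sqrt(2) ≈ -0.2426 (local maximum); x = 4 + 3*sqrt(2) ≈ 8.2426 (local minimum)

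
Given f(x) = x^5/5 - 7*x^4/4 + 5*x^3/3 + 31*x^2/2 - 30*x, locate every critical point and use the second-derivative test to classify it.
f'(x) = x^4 - 7*x^3 + 5*x^2 + 31*x - 30

Solve f'(x) = 0:
  Factor: x^4 - 7*x^3 + 5*x^2 + 31*x - 30 = (x - 5)*(x - 3)*(x - 1)*(x + 2) = 0.
  ⇒ x = -2, 1, 3, 5

f''(x) = 4*x^3 - 21*x^2 + 10*x + 31
Second-derivative test at each critical point:
  f''(-2) = -105 < 0 → local maximum
  f''(1) = 24 > 0 → local minimum
  f''(3) = -20 < 0 → local maximum
  f''(5) = 56 > 0 → local minimum

Critical points: x = -2 (local maximum); x = 1 (local minimum); x = 3 (local maximum); x = 5 (local minimum)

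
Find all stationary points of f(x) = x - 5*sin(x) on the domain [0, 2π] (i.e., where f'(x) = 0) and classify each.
f'(x) = 1 - 5*cos(x)

Solve f'(x) = 0 on [0, 2π]:
  f'(x) = 0 ⇔ cos(x) = 1/5, i.e. x = ±arccos(1/5) + 2nπ; keep the solutions lying in [0, 2π].
  ⇒ x = acos(1/5) ≈ 1.3694, -acos(1/5) + 2*pi ≈ 4.9137

f''(x) = 5*sin(x)
Second-derivative test at each critical point:
  f''(1.3694) = 4.8990 > 0 → local minimum
  f''(4.9137) = -4.8990 < 0 → local maximum

Critical points: x = acos(1/5) ≈ 1.3694 (local minimum); x = -acos(1/5) + 2*pi ≈ 4.9137 (local maximum)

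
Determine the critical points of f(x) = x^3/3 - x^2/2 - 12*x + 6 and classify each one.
f'(x) = x^2 - x - 12

Solve f'(x) = 0:
  Factor: x^2 - x - 12 = (x - 4)*(x + 3) = 0.
  ⇒ x = -3, 4

f''(x) = 2*x - 1
Second-derivative test at each critical point:
  f''(-3) = -7 < 0 → local maximum
  f''(4) = 7 > 0 → local minimum

Critical points: x = -3 (local maximum); x = 4 (local minimum)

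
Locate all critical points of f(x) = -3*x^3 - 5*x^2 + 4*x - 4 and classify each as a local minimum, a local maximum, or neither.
f'(x) = -9*x^2 - 10*x + 4

Solve f'(x) = 0:
  9*x^2 + 10*x - 4 = 0 has no rational roots; quadratic formula: x = (-10 ± √244)/18.
  ⇒ x = -sqrt(61)/9 - 5/9 ≈ -1.4234, -5/9 + sqrt(61)/9 ≈ 0.3122

f''(x) = -18*x - 10
Second-derivative test at each critical point:
  f''(-1.4234) = 15.6205 > 0 → local minimum
  f''(0.3122) = -15.6205 < 0 → local maximum

Critical points: x = -sqrt(61)/9 - 5/9 ≈ -1.4234 (local minimum); x = -5/9 + sqrt(61)/9 ≈ 0.3122 (local maximum)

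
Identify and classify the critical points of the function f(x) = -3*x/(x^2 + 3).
f'(x) = 3*(x^2 - 3)/(x^2 + 3)^2

Solve f'(x) = 0:
  f'(x) = 3*(x^2 - 3)/(x^2 + 3)^2; the denominator is positive wherever f is defined, so f'(x) = 0 ⇔ 3*x^2 - 9 = 0.
  Factor: 3*x^2 - 9 = 3*(x^2 - 3); x^2 - 3 = 0 has no rational roots; quadratic formula: x = (0 ± √12)/2.
  ⇒ x = -sqrt(3) ≈ -1.7321, sqrt(3) ≈ 1.7321

f''(x) = 6*x*(9 - x^2)/(x^2 + 3)^3
Second-derivative test at each critical point:
  f''(-1.7321) = -0.2887 < 0 → local maximum
  f''(1.7321) = 0.2887 > 0 → local minimum

Critical points: x = -sqrt(3) ≈ -1.7321 (local maximum); x = sqrt(3) ≈ 1.7321 (local minimum)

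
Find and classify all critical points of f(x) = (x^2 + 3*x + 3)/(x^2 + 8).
f'(x) = (-3*x^2 + 10*x + 24)/(x^4 + 16*x^2 + 64)

Solve f'(x) = 0:
  f'(x) = -(3*x^2 - 10*x - 24)/(x^2 + 8)^2; the denominator is positive wherever f is defined, so f'(x) = 0 ⇔ -3*x^2 + 10*x + 24 = 0.
  3*x^2 - 10*x - 24 = 0 has no rational roots; quadratic formula: x = (10 ± √388)/6.
  ⇒ x = 5/3 - sqrt(97)/3 ≈ -1.6163, 5/3 + sqrt(97)/3 ≈ 4.9496

f''(x) = 2*(3*x^3 - 15*x^2 - 72*x + 40)/(x^6 + 24*x^4 + 192*x^2 + 512)
Second-derivative test at each critical point:
  f''(-1.6163) = 0.1749 > 0 → local minimum
  f''(4.9496) = -0.0187 < 0 → local maximum

Critical points: x = 5/3 - sqrt(97)/3 ≈ -1.6163 (local minimum); x = 5/3 + sqrt(97)/3 ≈ 4.9496 (local maximum)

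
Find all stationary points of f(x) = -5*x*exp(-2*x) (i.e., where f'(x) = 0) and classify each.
f'(x) = 5*(2*x - 1)*exp(-2*x)

Solve f'(x) = 0:
  f'(x) = (10*x - 5)·exp(-2*x) and exp(-2*x) > 0 for every x, so f'(x) = 0 ⇔ 10*x - 5 = 0.
  Factor: 10*x - 5 = 5*(2*x - 1) = 0.
  ⇒ x = 1/2

f''(x) = 20*(1 - x)*exp(-2*x)
Second-derivative test at each critical point:
  f''(1/2) = 3.6788 > 0 → local minimum

Critical points: x = 1/2 (local minimum)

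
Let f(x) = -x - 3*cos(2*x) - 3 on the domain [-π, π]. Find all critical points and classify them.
f'(x) = 6*sin(2*x) - 1

Solve f'(x) = 0 on [-π, π]:
  f'(x) = 0 ⇔ sin(2*x) = 1/6, i.e. 2*x = arcsin(1/6) + 2nπ or 2*x = π − arcsin(1/6) + 2nπ; keep the solutions lying in [-π, π].
  ⇒ x = -pi + asin(1/6)/2 ≈ -3.0579, -pi/2 - asin(1/6)/2 ≈ -1.6545, asin(1/6)/2 ≈ 0.0837, -asin(1/6)/2 + pi/2 ≈ 1.4871

f''(x) = 12*cos(2*x)
Second-derivative test at each critical point:
  f''(-3.0579) = 11.8322 > 0 → local minimum
  f''(-1.6545) = -11.8322 < 0 → local maximum
  f''(0.0837) = 11.8322 > 0 → local minimum
  f''(1.4871) = -11.8322 < 0 → local maximum

Critical points: x = -pi + asin(1/6)/2 ≈ -3.0579 (local minimum); x = -pi/2 - asin(1/6)/2 ≈ -1.6545 (local maximum); x = asin(1/6)/2 ≈ 0.0837 (local minimum); x = -asin(1/6)/2 + pi/2 ≈ 1.4871 (local maximum)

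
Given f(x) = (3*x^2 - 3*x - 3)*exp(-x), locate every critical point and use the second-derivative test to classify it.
f'(x) = 3*x*(3 - x)*exp(-x)

Solve f'(x) = 0:
  f'(x) = (-3*x^2 + 9*x)·exp(-x) and exp(-x) > 0 for every x, so f'(x) = 0 ⇔ -3*x^2 + 9*x = 0.
  Factor: -3*x^2 + 9*x = -3*x*(x - 3) = 0.
  ⇒ x = 0, 3

f''(x) = 3*(x^2 - 5*x + 3)*exp(-x)
Second-derivative test at each critical point:
  f''(0) = 9 > 0 → local minimum
  f''(3) = -0.4481 < 0 → local maximum

Critical points: x = 0 (local minimum); x = 3 (local maximum)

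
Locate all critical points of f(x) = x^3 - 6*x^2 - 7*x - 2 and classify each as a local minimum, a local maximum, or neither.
f'(x) = 3*x^2 - 12*x - 7

Solve f'(x) = 0:
  3*x^2 - 12*x - 7 = 0 has no rational roots; quadratic formula: x = (12 ± √228)/6.
  ⇒ x = 2 - sqrt(57)/3 ≈ -0.5166, 2 + sqrt(57)/3 ≈ 4.5166

f''(x) = 6*x - 12
Second-derivative test at each critical point:
  f''(-0.5166) = -15.0997 < 0 → local maximum
  f''(4.5166) = 15.0997 > 0 → local minimum

Critical points: x = 2 - sqrt(57)/3 ≈ -0.5166 (local maximum); x = 2 + sqrt(57)/3 ≈ 4.5166 (local minimum)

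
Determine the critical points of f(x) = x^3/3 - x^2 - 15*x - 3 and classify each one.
f'(x) = x^2 - 2*x - 15

Solve f'(x) = 0:
  Factor: x^2 - 2*x - 15 = (x - 5)*(x + 3) = 0.
  ⇒ x = -3, 5

f''(x) = 2*x - 2
Second-derivative test at each critical point:
  f''(-3) = -8 < 0 → local maximum
  f''(5) = 8 > 0 → local minimum

Critical points: x = -3 (local maximum); x = 5 (local minimum)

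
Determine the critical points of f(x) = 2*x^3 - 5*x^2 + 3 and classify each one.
f'(x) = 2*x*(3*x - 5)

Solve f'(x) = 0:
  Factor: 6*x^2 - 10*x = 2*x*(3*x - 5) = 0.
  ⇒ x = 0, 5/3

f''(x) = 12*x - 10
Second-derivative test at each critical point:
  f''(0) = -10 < 0 → local maximum
  f''(5/3) = 10 > 0 → local minimum

Critical points: x = 0 (local maximum); x = 5/3 (local minimum)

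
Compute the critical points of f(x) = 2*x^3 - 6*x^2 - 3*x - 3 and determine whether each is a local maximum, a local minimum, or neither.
f'(x) = 6*x^2 - 12*x - 3

Solve f'(x) = 0:
  Factor: 6*x^2 - 12*x - 3 = 3*(2*x^2 - 4*x - 1); 2*x^2 - 4*x - 1 = 0 has no rational roots; quadratic formula: x = (4 ± √24)/4.
  ⇒ x = 1 - sqrt(6)/2 ≈ -0.2247, 1 + sqrt(6)/2 ≈ 2.2247

f''(x) = 12*x - 12
Second-derivative test at each critical point:
  f''(-0.2247) = -14.6969 < 0 → local maximum
  f''(2.2247) = 14.6969 > 0 → local minimum

Critical points: x = 1 - sqrt(6)/2 ≈ -0.2247 (local maximum); x = 1 + sqrt(6)/2 ≈ 2.2247 (local minimum)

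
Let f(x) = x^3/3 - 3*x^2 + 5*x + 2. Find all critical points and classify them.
f'(x) = x^2 - 6*x + 5

Solve f'(x) = 0:
  Factor: x^2 - 6*x + 5 = (x - 5)*(x - 1) = 0.
  ⇒ x = 1, 5

f''(x) = 2*x - 6
Second-derivative test at each critical point:
  f''(1) = -4 < 0 → local maximum
  f''(5) = 4 > 0 → local minimum

Critical points: x = 1 (local maximum); x = 5 (local minimum)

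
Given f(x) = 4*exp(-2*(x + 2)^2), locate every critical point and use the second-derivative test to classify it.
f'(x) = 16*(-x - 2)*exp(-2*(x + 2)^2)

Solve f'(x) = 0:
  f'(x) = (-16*x - 32)·exp(-2*(x + 2)^2) and exp(-2*(x + 2)^2) > 0 for every x, so f'(x) = 0 ⇔ -16*x - 32 = 0.
  Factor: -16*x - 32 = -16*(x + 2) = 0.
  ⇒ x = -2

f''(x) = 16*(4*(x + 2)^2 - 1)*exp(-2*(x + 2)^2)
Second-derivative test at each critical point:
  f''(-2) = -16 < 0 → local maximum

Critical points: x = -2 (local maximum)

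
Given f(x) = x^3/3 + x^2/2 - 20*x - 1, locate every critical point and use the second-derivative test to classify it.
f'(x) = x^2 + x - 20

Solve f'(x) = 0:
  Factor: x^2 + x - 20 = (x - 4)*(x + 5) = 0.
  ⇒ x = -5, 4

f''(x) = 2*x + 1
Second-derivative test at each critical point:
  f''(-5) = -9 < 0 → local maximum
  f''(4) = 9 > 0 → local minimum

Critical points: x = -5 (local maximum); x = 4 (local minimum)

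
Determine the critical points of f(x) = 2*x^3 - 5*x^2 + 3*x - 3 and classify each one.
f'(x) = 6*x^2 - 10*x + 3

Solve f'(x) = 0:
  6*x^2 - 10*x + 3 = 0 has no rational roots; quadratic formula: x = (10 ± √28)/12.
  ⇒ x = 5/6 - sqrt(7)/6 ≈ 0.3924, sqrt(7)/6 + 5/6 ≈ 1.2743

f''(x) = 12*x - 10
Second-derivative test at each critical point:
  f''(0.3924) = -5.2915 < 0 → local maximum
  f''(1.2743) = 5.2915 > 0 → local minimum

Critical points: x = 5/6 - sqrt(7)/6 ≈ 0.3924 (local maximum); x = sqrt(7)/6 + 5/6 ≈ 1.2743 (local minimum)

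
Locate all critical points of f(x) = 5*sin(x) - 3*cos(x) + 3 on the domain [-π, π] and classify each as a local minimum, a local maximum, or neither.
f'(x) = 3*sin(x) + 5*cos(x)

Solve f'(x) = 0 on [-π, π]:
  f'(x) = 0 ⇔ 5*cos(x) = -3*sin(x) ⇔ tan(x) = -5/3, i.e. x = arctan(-5/3) + nπ; keep the solutions lying in [-π, π].
  ⇒ x = -atan(5/3) ≈ -1.0304, pi - atan(5/3) ≈ 2.1112

f''(x) = -5*sin(x) + 3*cos(x)
Second-derivative test at each critical point:
  f''(-1.0304) = 5.8310 > 0 → local minimum
  f''(2.1112) = -5.8310 < 0 → local maximum

Critical points: x = -atan(5/3) ≈ -1.0304 (local minimum); x = pi - atan(5/3) ≈ 2.1112 (local maximum)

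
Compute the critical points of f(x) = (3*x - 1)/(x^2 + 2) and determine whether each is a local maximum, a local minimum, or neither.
f'(x) = (-3*x^2 + 2*x + 6)/(x^4 + 4*x^2 + 4)

Solve f'(x) = 0:
  f'(x) = -(3*x^2 - 2*x - 6)/(x^2 + 2)^2; the denominator is positive wherever f is defined, so f'(x) = 0 ⇔ -3*x^2 + 2*x + 6 = 0.
  3*x^2 - 2*x - 6 = 0 has no rational roots; quadratic formula: x = (2 ± √76)/6.
  ⇒ x = 1/3 - sqrt(19)/3 ≈ -1.1196, 1/3 + sqrt(19)/3 ≈ 1.7863

f''(x) = 2*(4*x^2*(3*x - 1) + (1 - 9*x)*(x^2 + 2))/(x^2 + 2)^3
Second-derivative test at each critical point:
  f''(-1.1196) = 0.8235 > 0 → local minimum
  f''(1.7863) = -0.3235 < 0 → local maximum

Critical points: x = 1/3 - sqrt(19)/3 ≈ -1.1196 (local minimum); x = 1/3 + sqrt(19)/3 ≈ 1.7863 (local maximum)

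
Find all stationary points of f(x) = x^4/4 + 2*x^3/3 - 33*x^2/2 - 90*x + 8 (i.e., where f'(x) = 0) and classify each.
f'(x) = x^3 + 2*x^2 - 33*x - 90

Solve f'(x) = 0:
  Factor: x^3 + 2*x^2 - 33*x - 90 = (x - 6)*(x + 3)*(x + 5) = 0.
  ⇒ x = -5, -3, 6

f''(x) = 3*x^2 + 4*x - 33
Second-derivative test at each critical point:
  f''(-5) = 22 > 0 → local minimum
  f''(-3) = -18 < 0 → local maximum
  f''(6) = 99 > 0 → local minimum

Critical points: x = -5 (local minimum); x = -3 (local maximum); x = 6 (local minimum)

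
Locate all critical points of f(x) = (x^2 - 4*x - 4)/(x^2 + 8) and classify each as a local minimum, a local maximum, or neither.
f'(x) = 4*(x^2 + 6*x - 8)/(x^4 + 16*x^2 + 64)

Solve f'(x) = 0:
  f'(x) = 4*(x^2 + 6*x - 8)/(x^2 + 8)^2; the denominator is positive wherever f is defined, so f'(x) = 0 ⇔ 4*x^2 + 24*x - 32 = 0.
  Factor: 4*x^2 + 24*x - 32 = 4*(x^2 + 6*x - 8); x^2 + 6*x - 8 = 0 has no rational roots; quadratic formula: x = (-6 ± √68)/2.
  ⇒ x = -sqrt(17) - 3 ≈ -7.1231, -3 + sqrt(17) ≈ 1.1231

f''(x) = 8*(-x^3 - 9*x^2 + 24*x + 24)/(x^6 + 24*x^4 + 192*x^2 + 512)
Second-derivative test at each critical point:
  f''(-7.1231) = -0.0096 < 0 → local maximum
  f''(1.1231) = 0.3846 > 0 → local minimum

Critical points: x = -sqrt(17) - 3 ≈ -7.1231 (local maximum); x = -3 + sqrt(17) ≈ 1.1231 (local minimum)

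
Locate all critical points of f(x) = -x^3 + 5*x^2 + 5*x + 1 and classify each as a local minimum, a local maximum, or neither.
f'(x) = -3*x^2 + 10*x + 5

Solve f'(x) = 0:
  3*x^2 - 10*x - 5 = 0 has no rational roots; quadratic formula: x = (10 ± √160)/6.
  ⇒ x = 5/3 - 2*sqrt(10)/3 ≈ -0.4415, 5/3 + 2*sqrt(10)/3 ≈ 3.7749

f''(x) = 10 - 6*x
Second-derivative test at each critical point:
  f''(-0.4415) = 12.6491 > 0 → local minimum
  f''(3.7749) = -12.6491 < 0 → local maximum

Critical points: x = 5/3 - 2*sqrt(10)/3 ≈ -0.4415 (local minimum); x = 5/3 + 2*sqrt(10)/3 ≈ 3.7749 (local maximum)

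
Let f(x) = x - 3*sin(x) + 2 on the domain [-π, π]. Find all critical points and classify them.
f'(x) = 1 - 3*cos(x)

Solve f'(x) = 0 on [-π, π]:
  f'(x) = 0 ⇔ cos(x) = 1/3, i.e. x = ±arccos(1/3) + 2nπ; keep the solutions lying in [-π, π].
  ⇒ x = -acos(1/3) ≈ -1.2310, acos(1/3) ≈ 1.2310

f''(x) = 3*sin(x)
Second-derivative test at each critical point:
  f''(-1.2310) = -2.8284 < 0 → local maximum
  f''(1.2310) = 2.8284 > 0 → local minimum

Critical points: x = -acos(1/3) ≈ -1.2310 (local maximum); x = acos(1/3) ≈ 1.2310 (local minimum)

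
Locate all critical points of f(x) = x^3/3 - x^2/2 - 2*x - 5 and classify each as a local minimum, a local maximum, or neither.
f'(x) = x^2 - x - 2

Solve f'(x) = 0:
  Factor: x^2 - x - 2 = (x - 2)*(x + 1) = 0.
  ⇒ x = -1, 2

f''(x) = 2*x - 1
Second-derivative test at each critical point:
  f''(-1) = -3 < 0 → local maximum
  f''(2) = 3 > 0 → local minimum

Critical points: x = -1 (local maximum); x = 2 (local minimum)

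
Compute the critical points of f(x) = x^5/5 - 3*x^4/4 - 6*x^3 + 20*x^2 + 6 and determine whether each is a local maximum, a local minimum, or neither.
f'(x) = x*(x^3 - 3*x^2 - 18*x + 40)

Solve f'(x) = 0:
  Factor: x^4 - 3*x^3 - 18*x^2 + 40*x = x*(x - 5)*(x - 2)*(x + 4) = 0.
  ⇒ x = -4, 0, 2, 5

f''(x) = 4*x^3 - 9*x^2 - 36*x + 40
Second-derivative test at each critical point:
  f''(-4) = -216 < 0 → local maximum
  f''(0) = 40 > 0 → local minimum
  f''(2) = -36 < 0 → local maximum
  f''(5) = 135 > 0 → local minimum

Critical points: x = -4 (local maximum); x = 0 (local minimum); x = 2 (local maximum); x = 5 (local minimum)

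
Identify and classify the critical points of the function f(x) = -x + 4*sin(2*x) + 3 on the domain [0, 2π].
f'(x) = 8*cos(2*x) - 1

Solve f'(x) = 0 on [0, 2π]:
  f'(x) = 0 ⇔ cos(2*x) = 1/8, i.e. 2*x = ±arccos(1/8) + 2nπ; keep the solutions lying in [0, 2π].
  ⇒ x = acos(1/8)/2 ≈ 0.7227, pi - acos(1/8)/2 ≈ 2.4189, acos(1/8)/2 + pi ≈ 3.8643, -acos(1/8)/2 + 2*pi ≈ 5.5605

f''(x) = -16*sin(2*x)
Second-derivative test at each critical point:
  f''(0.7227) = -15.8745 < 0 → local maximum
  f''(2.4189) = 15.8745 > 0 → local minimum
  f''(3.8643) = -15.8745 < 0 → local maximum
  f''(5.5605) = 15.8745 > 0 → local minimum

Critical points: x = acos(1/8)/2 ≈ 0.7227 (local maximum); x = pi - acos(1/8)/2 ≈ 2.4189 (local minimum); x = acos(1/8)/2 + pi ≈ 3.8643 (local maximum); x = -acos(1/8)/2 + 2*pi ≈ 5.5605 (local minimum)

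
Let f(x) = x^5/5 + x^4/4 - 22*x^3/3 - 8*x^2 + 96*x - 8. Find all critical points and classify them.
f'(x) = x^4 + x^3 - 22*x^2 - 16*x + 96

Solve f'(x) = 0:
  Factor: x^4 + x^3 - 22*x^2 - 16*x + 96 = (x - 4)*(x - 2)*(x + 3)*(x + 4) = 0.
  ⇒ x = -4, -3, 2, 4

f''(x) = 4*x^3 + 3*x^2 - 44*x - 16
Second-derivative test at each critical point:
  f''(-4) = -48 < 0 → local maximum
  f''(-3) = 35 > 0 → local minimum
  f''(2) = -60 < 0 → local maximum
  f''(4) = 112 > 0 → local minimum

Critical points: x = -4 (local maximum); x = -3 (local minimum); x = 2 (local maximum); x = 4 (local minimum)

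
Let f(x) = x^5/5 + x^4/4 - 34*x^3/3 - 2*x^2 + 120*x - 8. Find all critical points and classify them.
f'(x) = x^4 + x^3 - 34*x^2 - 4*x + 120

Solve f'(x) = 0:
  Factor: x^4 + x^3 - 34*x^2 - 4*x + 120 = (x - 5)*(x - 2)*(x + 2)*(x + 6) = 0.
  ⇒ x = -6, -2, 2, 5

f''(x) = 4*x^3 + 3*x^2 - 68*x - 4
Second-derivative test at each critical point:
  f''(-6) = -352 < 0 → local maximum
  f''(-2) = 112 > 0 → local minimum
  f''(2) = -96 < 0 → local maximum
  f''(5) = 231 > 0 → local minimum

Critical points: x = -6 (local maximum); x = -2 (local minimum); x = 2 (local maximum); x = 5 (local minimum)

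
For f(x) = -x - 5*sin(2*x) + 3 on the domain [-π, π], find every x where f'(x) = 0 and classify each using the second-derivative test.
f'(x) = 20*sin(x)^2 - 11

Solve f'(x) = 0 on [-π, π]:
  f'(x) = 0 ⇔ cos(2*x) = -1/10, i.e. 2*x = ±arccos(-1/10) + 2nπ; keep the solutions lying in [-π, π].
  ⇒ x = -pi + acos(-1/10)/2 ≈ -2.3061, -acos(-1/10)/2 ≈ -0.8355, acos(-1/10)/2 ≈ 0.8355, pi - acos(-1/10)/2 ≈ 2.3061

f''(x) = 20*sin(2*x)
Second-derivative test at each critical point:
  f''(-2.3061) = 19.8997 > 0 → local minimum
  f''(-0.8355) = -19.8997 < 0 → local maximum
  f''(0.8355) = 19.8997 > 0 → local minimum
  f''(2.3061) = -19.8997 < 0 → local maximum

Critical points: x = -pi + acos(-1/10)/2 ≈ -2.3061 (local minimum); x = -acos(-1/10)/2 ≈ -0.8355 (local maximum); x = acos(-1/10)/2 ≈ 0.8355 (local minimum); x = pi - acos(-1/10)/2 ≈ 2.3061 (local maximum)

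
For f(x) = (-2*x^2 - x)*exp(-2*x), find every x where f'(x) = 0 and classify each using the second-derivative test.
f'(x) = (4*x^2 - 2*x - 1)*exp(-2*x)

Solve f'(x) = 0:
  f'(x) = (4*x^2 - 2*x - 1)·exp(-2*x) and exp(-2*x) > 0 for every x, so f'(x) = 0 ⇔ 4*x^2 - 2*x - 1 = 0.
  4*x^2 - 2*x - 1 = 0 has no rational roots; quadratic formula: x = (2 ± √20)/8.
  ⇒ x = 1/4 - sqrt(5)/4 ≈ -0.3090, 1/4 + sqrt(5)/4 ≈ 0.8090

f''(x) = 4*x*(3 - 2*x)*exp(-2*x)
Second-derivative test at each critical point:
  f''(-0.3090) = -8.2971 < 0 → local maximum
  f''(0.8090) = 0.8868 > 0 → local minimum

Critical points: x = 1/4 - sqrt(5)/4 ≈ -0.3090 (local maximum); x = 1/4 + sqrt(5)/4 ≈ 0.8090 (local minimum)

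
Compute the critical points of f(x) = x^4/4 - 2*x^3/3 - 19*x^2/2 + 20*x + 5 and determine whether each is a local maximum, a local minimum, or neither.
f'(x) = x^3 - 2*x^2 - 19*x + 20

Solve f'(x) = 0:
  Factor: x^3 - 2*x^2 - 19*x + 20 = (x - 5)*(x - 1)*(x + 4) = 0.
  ⇒ x = -4, 1, 5

f''(x) = 3*x^2 - 4*x - 19
Second-derivative test at each critical point:
  f''(-4) = 45 > 0 → local minimum
  f''(1) = -20 < 0 → local maximum
  f''(5) = 36 > 0 → local minimum

Critical points: x = -4 (local minimum); x = 1 (local maximum); x = 5 (local minimum)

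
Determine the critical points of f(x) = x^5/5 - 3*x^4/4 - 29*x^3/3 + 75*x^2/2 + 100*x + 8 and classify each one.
f'(x) = x^4 - 3*x^3 - 29*x^2 + 75*x + 100

Solve f'(x) = 0:
  Factor: x^4 - 3*x^3 - 29*x^2 + 75*x + 100 = (x - 5)*(x - 4)*(x + 1)*(x + 5) = 0.
  ⇒ x = -5, -1, 4, 5

f''(x) = 4*x^3 - 9*x^2 - 58*x + 75
Second-derivative test at each critical point:
  f''(-5) = -360 < 0 → local maximum
  f''(-1) = 120 > 0 → local minimum
  f''(4) = -45 < 0 → local maximum
  f''(5) = 60 > 0 → local minimum

Critical points: x = -5 (local maximum); x = -1 (local minimum); x = 4 (local maximum); x = 5 (local minimum)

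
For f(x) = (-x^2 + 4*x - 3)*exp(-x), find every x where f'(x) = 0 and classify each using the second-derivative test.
f'(x) = (x^2 - 6*x + 7)*exp(-x)

Solve f'(x) = 0:
  f'(x) = (x^2 - 6*x + 7)·exp(-x) and exp(-x) > 0 for every x, so f'(x) = 0 ⇔ x^2 - 6*x + 7 = 0.
  x^2 - 6*x + 7 = 0 has no rational roots; quadratic formula: x = (6 ± √8)/2.
  ⇒ x = 3 - sqrt(2) ≈ 1.5858, sqrt(2) + 3 ≈ 4.4142

f''(x) = (-x^2 + 8*x - 13)*exp(-x)
Second-derivative test at each critical point:
  f''(1.5858) = -0.5792 < 0 → local maximum
  f''(4.4142) = 0.0342 > 0 → local minimum

Critical points: x = 3 - sqrt(2) ≈ 1.5858 (local maximum); x = sqrt(2) + 3 ≈ 4.4142 (local minimum)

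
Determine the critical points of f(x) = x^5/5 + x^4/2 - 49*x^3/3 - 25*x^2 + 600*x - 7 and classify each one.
f'(x) = x^4 + 2*x^3 - 49*x^2 - 50*x + 600

Solve f'(x) = 0:
  Factor: x^4 + 2*x^3 - 49*x^2 - 50*x + 600 = (x - 5)*(x - 4)*(x + 5)*(x + 6) = 0.
  ⇒ x = -6, -5, 4, 5

f''(x) = 4*x^3 + 6*x^2 - 98*x - 50
Second-derivative test at each critical point:
  f''(-6) = -110 < 0 → local maximum
  f''(-5) = 90 > 0 → local minimum
  f''(4) = -90 < 0 → local maximum
  f''(5) = 110 > 0 → local minimum

Critical points: x = -6 (local maximum); x = -5 (local minimum); x = 4 (local maximum); x = 5 (local minimum)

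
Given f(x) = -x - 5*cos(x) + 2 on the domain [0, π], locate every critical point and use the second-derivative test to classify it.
f'(x) = 5*sin(x) - 1

Solve f'(x) = 0 on [0, π]:
  f'(x) = 0 ⇔ sin(x) = 1/5, i.e. x = arcsin(1/5) + 2nπ or x = π − arcsin(1/5) + 2nπ; keep the solutions lying in [0, π].
  ⇒ x = asin(1/5) ≈ 0.2014, pi - asin(1/5) ≈ 2.9402

f''(x) = 5*cos(x)
Second-derivative test at each critical point:
  f''(0.2014) = 4.8990 > 0 → local minimum
  f''(2.9402) = -4.8990 < 0 → local maximum

Critical points: x = asin(1/5) ≈ 0.2014 (local minimum); x = pi - asin(1/5) ≈ 2.9402 (local maximum)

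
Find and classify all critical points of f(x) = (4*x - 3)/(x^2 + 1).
f'(x) = 2*(-2*x^2 + 3*x + 2)/(x^4 + 2*x^2 + 1)

Solve f'(x) = 0:
  f'(x) = -2*(x - 2)*(2*x + 1)/(x^2 + 1)^2; the denominator is positive wherever f is defined, so f'(x) = 0 ⇔ -4*x^2 + 6*x + 4 = 0.
  Factor: -4*x^2 + 6*x + 4 = -2*(x - 2)*(2*x + 1) = 0.
  ⇒ x = -1/2, 2

f''(x) = 2*(4*x^2*(4*x - 3) + 3*(1 - 4*x)*(x^2 + 1))/(x^2 + 1)^3
Second-derivative test at each critical point:
  f''(-1/2) = 32/5 > 0 → local minimum
  f''(2) = -2/5 < 0 → local maximum

Critical points: x = -1/2 (local minimum); x = 2 (local maximum)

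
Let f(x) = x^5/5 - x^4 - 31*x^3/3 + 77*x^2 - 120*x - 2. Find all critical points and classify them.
f'(x) = x^4 - 4*x^3 - 31*x^2 + 154*x - 120

Solve f'(x) = 0:
  Factor: x^4 - 4*x^3 - 31*x^2 + 154*x - 120 = (x - 5)*(x - 4)*(x - 1)*(x + 6) = 0.
  ⇒ x = -6, 1, 4, 5

f''(x) = 4*x^3 - 12*x^2 - 62*x + 154
Second-derivative test at each critical point:
  f''(-6) = -770 < 0 → local maximum
  f''(1) = 84 > 0 → local minimum
  f''(4) = -30 < 0 → local maximum
  f''(5) = 44 > 0 → local minimum

Critical points: x = -6 (local maximum); x = 1 (local minimum); x = 4 (local maximum); x = 5 (local minimum)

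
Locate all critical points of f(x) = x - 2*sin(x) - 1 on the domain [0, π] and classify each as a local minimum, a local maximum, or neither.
f'(x) = 1 - 2*cos(x)

Solve f'(x) = 0 on [0, π]:
  f'(x) = 0 ⇔ cos(x) = 1/2, i.e. x = ±arccos(1/2) + 2nπ; keep the solutions lying in [0, π].
  ⇒ x = pi/3 ≈ 1.0472

f''(x) = 2*sin(x)
Second-derivative test at each critical point:
  f''(1.0472) = 1.7321 > 0 → local minimum

Critical points: x = pi/3 ≈ 1.0472 (local minimum)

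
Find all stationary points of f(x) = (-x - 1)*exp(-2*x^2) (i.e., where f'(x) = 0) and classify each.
f'(x) = (4*x*(x + 1) - 1)*exp(-2*x^2)

Solve f'(x) = 0:
  f'(x) = (4*x^2 + 4*x - 1)·exp(-2*x^2) and exp(-2*x^2) > 0 for every x, so f'(x) = 0 ⇔ 4*x^2 + 4*x - 1 = 0.
  4*x^2 + 4*x - 1 = 0 has no rational roots; quadratic formula: x = (-4 ± √32)/8.
  ⇒ x = -sqrt(2)/2 - 1/2 ≈ -1.2071, -1/2 + sqrt(2)/2 ≈ 0.2071

f''(x) = 4*(-4*x^2*(x + 1) + 3*x + 1)*exp(-2*x^2)
Second-derivative test at each critical point:
  f''(-1.2071) = -0.3069 < 0 → local maximum
  f''(0.2071) = 5.1918 > 0 → local minimum

Critical points: x = -sqrt(2)/2 - 1/2 ≈ -1.2071 (local maximum); x = -1/2 + sqrt(2)/2 ≈ 0.2071 (local minimum)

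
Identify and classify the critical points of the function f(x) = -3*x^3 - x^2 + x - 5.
f'(x) = -9*x^2 - 2*x + 1

Solve f'(x) = 0:
  9*x^2 + 2*x - 1 = 0 has no rational roots; quadratic formula: x = (-2 ± √40)/18.
  ⇒ x = -sqrt(10)/9 - 1/9 ≈ -0.4625, -1/9 + sqrt(10)/9 ≈ 0.2403

f''(x) = -18*x - 2
Second-derivative test at each critical point:
  f''(-0.4625) = 6.3246 > 0 → local minimum
  f''(0.2403) = -6.3246 < 0 → local maximum

Critical points: x = -sqrt(10)/9 - 1/9 ≈ -0.4625 (local minimum); x = -1/9 + sqrt(10)/9 ≈ 0.2403 (local maximum)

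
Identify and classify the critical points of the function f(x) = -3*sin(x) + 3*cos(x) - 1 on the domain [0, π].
f'(x) = -3*sqrt(2)*sin(x + pi/4)

Solve f'(x) = 0 on [0, π]:
  f'(x) = 0 ⇔ -3*cos(x) = 3*sin(x) ⇔ tan(x) = -1, i.e. x = arctan(-1) + nπ; keep the solutions lying in [0, π].
  ⇒ x = 3*pi/4 ≈ 2.3562

f''(x) = -3*sqrt(2)*cos(x + pi/4)
Second-derivative test at each critical point:
  f''(2.3562) = 4.2426 > 0 → local minimum

Critical points: x = 3*pi/4 ≈ 2.3562 (local minimum)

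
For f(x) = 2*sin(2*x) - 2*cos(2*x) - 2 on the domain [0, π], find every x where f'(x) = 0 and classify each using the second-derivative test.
f'(x) = 4*sqrt(2)*sin(2*x + pi/4)

Solve f'(x) = 0 on [0, π]:
  f'(x) = 0 ⇔ 2*cos(2*x) = -2*sin(2*x) ⇔ tan(2*x) = -1, i.e. 2*x = arctan(-1) + nπ; keep the solutions lying in [0, π].
  ⇒ x = 3*pi/8 ≈ 1.1781, 7*pi/8 ≈ 2.7489

f''(x) = 8*sqrt(2)*cos(2*x + pi/4)
Second-derivative test at each critical point:
  f''(1.1781) = -11.3137 < 0 → local maximum
  f''(2.7489) = 11.3137 > 0 → local minimum

Critical points: x = 3*pi/8 ≈ 1.1781 (local maximum); x = 7*pi/8 ≈ 2.7489 (local minimum)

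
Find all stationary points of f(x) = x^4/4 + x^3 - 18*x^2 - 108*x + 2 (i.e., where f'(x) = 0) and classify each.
f'(x) = x^3 + 3*x^2 - 36*x - 108

Solve f'(x) = 0:
  Factor: x^3 + 3*x^2 - 36*x - 108 = (x - 6)*(x + 3)*(x + 6) = 0.
  ⇒ x = -6, -3, 6

f''(x) = 3*x^2 + 6*x - 36
Second-derivative test at each critical point:
  f''(-6) = 36 > 0 → local minimum
  f''(-3) = -27 < 0 → local maximum
  f''(6) = 108 > 0 → local minimum

Critical points: x = -6 (local minimum); x = -3 (local maximum); x = 6 (local minimum)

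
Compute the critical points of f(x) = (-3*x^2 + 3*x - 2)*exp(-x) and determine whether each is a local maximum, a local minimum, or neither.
f'(x) = (3*x^2 - 9*x + 5)*exp(-x)

Solve f'(x) = 0:
  f'(x) = (3*x^2 - 9*x + 5)·exp(-x) and exp(-x) > 0 for every x, so f'(x) = 0 ⇔ 3*x^2 - 9*x + 5 = 0.
  3*x^2 - 9*x + 5 = 0 has no rational roots; quadratic formula: x = (9 ± √21)/6.
  ⇒ x = 3/2 - sqrt(21)/6 ≈ 0.7362, sqrt(21)/6 + 3/2 ≈ 2.2638

f''(x) = (-3*x^2 + 15*x - 14)*exp(-x)
Second-derivative test at each critical point:
  f''(0.7362) = -2.1947 < 0 → local maximum
  f''(2.2638) = 0.4764 > 0 → local minimum

Critical points: x = 3/2 - sqrt(21)/6 ≈ 0.7362 (local maximum); x = sqrt(21)/6 + 3/2 ≈ 2.2638 (local minimum)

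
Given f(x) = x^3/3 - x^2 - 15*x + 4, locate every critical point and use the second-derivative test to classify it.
f'(x) = x^2 - 2*x - 15

Solve f'(x) = 0:
  Factor: x^2 - 2*x - 15 = (x - 5)*(x + 3) = 0.
  ⇒ x = -3, 5

f''(x) = 2*x - 2
Second-derivative test at each critical point:
  f''(-3) = -8 < 0 → local maximum
  f''(5) = 8 > 0 → local minimum

Critical points: x = -3 (local maximum); x = 5 (local minimum)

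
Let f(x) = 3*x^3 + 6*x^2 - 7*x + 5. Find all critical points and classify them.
f'(x) = 9*x^2 + 12*x - 7

Solve f'(x) = 0:
  9*x^2 + 12*x - 7 = 0 has no rational roots; quadratic formula: x = (-12 ± √396)/18.
  ⇒ x = -sqrt(11)/3 - 2/3 ≈ -1.7722, -2/3 + sqrt(11)/3 ≈ 0.4389

f''(x) = 18*x + 12
Second-derivative test at each critical point:
  f''(-1.7722) = -19.8997 < 0 → local maximum
  f''(0.4389) = 19.8997 > 0 → local minimum

Critical points: x = -sqrt(11)/3 - 2/3 ≈ -1.7722 (local maximum); x = -2/3 + sqrt(11)/3 ≈ 0.4389 (local minimum)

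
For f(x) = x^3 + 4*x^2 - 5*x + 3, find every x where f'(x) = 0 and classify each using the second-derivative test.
f'(x) = 3*x^2 + 8*x - 5

Solve f'(x) = 0:
  3*x^2 + 8*x - 5 = 0 has no rational roots; quadratic formula: x = (-8 ± √124)/6.
  ⇒ x = -sqrt(31)/3 - 4/3 ≈ -3.1893, -4/3 + sqrt(31)/3 ≈ 0.5226

f''(x) = 6*x + 8
Second-derivative test at each critical point:
  f''(-3.1893) = -11.1355 < 0 → local maximum
  f''(0.5226) = 11.1355 > 0 → local minimum

Critical points: x = -sqrt(31)/3 - 4/3 ≈ -3.1893 (local maximum); x = -4/3 + sqrt(31)/3 ≈ 0.5226 (local minimum)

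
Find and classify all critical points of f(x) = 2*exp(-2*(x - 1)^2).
f'(x) = 8*(1 - x)*exp(-2*(x - 1)^2)

Solve f'(x) = 0:
  f'(x) = (8 - 8*x)·exp(-2*(x - 1)^2) and exp(-2*(x - 1)^2) > 0 for every x, so f'(x) = 0 ⇔ 8 - 8*x = 0.
  Factor: 8 - 8*x = -8*(x - 1) = 0.
  ⇒ x = 1

f''(x) = 8*(4*(x - 1)^2 - 1)*exp(-2*(x - 1)^2)
Second-derivative test at each critical point:
  f''(1) = -8 < 0 → local maximum

Critical points: x = 1 (local maximum)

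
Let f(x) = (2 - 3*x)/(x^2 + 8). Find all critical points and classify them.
f'(x) = (3*x^2 - 4*x - 24)/(x^4 + 16*x^2 + 64)

Solve f'(x) = 0:
  f'(x) = (3*x^2 - 4*x - 24)/(x^2 + 8)^2; the denominator is positive wherever f is defined, so f'(x) = 0 ⇔ 3*x^2 - 4*x - 24 = 0.
  3*x^2 - 4*x - 24 = 0 has no rational roots; quadratic formula: x = (4 ± √304)/6.
  ⇒ x = 2/3 - 2*sqrt(19)/3 ≈ -2.2393, 2/3 + 2*sqrt(19)/3 ≈ 3.5726

f''(x) = 2*(4*x^2*(2 - 3*x) + (9*x - 2)*(x^2 + 8))/(x^2 + 8)^3
Second-derivative test at each critical point:
  f''(-2.2393) = -0.1029 < 0 → local maximum
  f''(3.5726) = 0.0404 > 0 → local minimum

Critical points: x = 2/3 - 2*sqrt(19)/3 ≈ -2.2393 (local maximum); x = 2/3 + 2*sqrt(19)/3 ≈ 3.5726 (local minimum)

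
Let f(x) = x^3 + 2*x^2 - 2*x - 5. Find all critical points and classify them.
f'(x) = 3*x^2 + 4*x - 2

Solve f'(x) = 0:
  3*x^2 + 4*x - 2 = 0 has no rational roots; quadratic formula: x = (-4 ± √40)/6.
  ⇒ x = -sqrt(10)/3 - 2/3 ≈ -1.7208, -2/3 + sqrt(10)/3 ≈ 0.3874

f''(x) = 6*x + 4
Second-derivative test at each critical point:
  f''(-1.7208) = -6.3246 < 0 → local maximum
  f''(0.3874) = 6.3246 > 0 → local minimum

Critical points: x = -sqrt(10)/3 - 2/3 ≈ -1.7208 (local maximum); x = -2/3 + sqrt(10)/3 ≈ 0.3874 (local minimum)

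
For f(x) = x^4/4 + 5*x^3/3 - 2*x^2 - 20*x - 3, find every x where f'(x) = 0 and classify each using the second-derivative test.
f'(x) = x^3 + 5*x^2 - 4*x - 20

Solve f'(x) = 0:
  Factor: x^3 + 5*x^2 - 4*x - 20 = (x - 2)*(x + 2)*(x + 5) = 0.
  ⇒ x = -5, -2, 2

f''(x) = 3*x^2 + 10*x - 4
Second-derivative test at each critical point:
  f''(-5) = 21 > 0 → local minimum
  f''(-2) = -12 < 0 → local maximum
  f''(2) = 28 > 0 → local minimum

Critical points: x = -5 (local minimum); x = -2 (local maximum); x = 2 (local minimum)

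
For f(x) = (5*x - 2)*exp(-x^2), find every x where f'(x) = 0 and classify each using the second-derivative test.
f'(x) = (-2*x*(5*x - 2) + 5)*exp(-x^2)

Solve f'(x) = 0:
  f'(x) = (-10*x^2 + 4*x + 5)·exp(-x^2) and exp(-x^2) > 0 for every x, so f'(x) = 0 ⇔ -10*x^2 + 4*x + 5 = 0.
  10*x^2 - 4*x - 5 = 0 has no rational roots; quadratic formula: x = (4 ± √216)/20.
  ⇒ x = 1/5 - 3*sqrt(6)/10 ≈ -0.5348, 1/5 + 3*sqrt(6)/10 ≈ 0.9348

f''(x) = 2*(2*x^2*(5*x - 2) - 15*x + 2)*exp(-x^2)
Second-derivative test at each critical point:
  f''(-0.5348) = 11.0406 > 0 → local minimum
  f''(0.9348) = -6.1331 < 0 → local maximum

Critical points: x = 1/5 - 3*sqrt(6)/10 ≈ -0.5348 (local minimum); x = 1/5 + 3*sqrt(6)/10 ≈ 0.9348 (local maximum)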